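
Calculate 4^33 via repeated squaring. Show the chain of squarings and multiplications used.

Computing 4^33 by squaring (build up from 4^1; each line after the first costs one multiplication):

4^1 = 4
4^2 = (4^1)^2 = 4^2 = 16
4^4 = (4^2)^2 = 16^2 = 256
4^8 = (4^4)^2 = 256^2 = 65536
4^16 = (4^8)^2 = 65536^2 = 4294967296
4^32 = (4^16)^2 = 4294967296^2 = 18446744073709551616
4^33 = 4 * 4^32 = 4 * 18446744073709551616 = 73786976294838206464

Result: 73786976294838206464
Multiplications needed: 6 (6 lines after 4^1)

4^33 = 73786976294838206464. Using exponentiation by squaring, this requires 6 multiplications. The key idea: if the exponent is even, square the half-power; if odd, multiply by the base once.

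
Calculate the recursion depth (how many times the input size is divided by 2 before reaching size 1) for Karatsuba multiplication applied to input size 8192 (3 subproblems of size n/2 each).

For divide and conquer with division factor 2:

Problem sizes at each level:
Level 0: 8192
Level 1: 4096
Level 2: 2048
Level 3: 1024
Level 4: 512
Level 5: 256
Level 6: 128
Level 7: 64
Level 8: 32
Level 9: 16
Level 10: 8
Level 11: 4
Level 12: 2
Level 13: 1

The root is level 0 and the size-1 base case is level 13 (the tree spans levels 0 through 13, i.e. 14 levels counting the root), so the depth is the number of divisions: log_2(8192) = 13

The recursion tree depth is log_2(8192) = 13. At each level, the problem size is divided by 2, so it takes 13 divisions to reduce to a base case of size 1. The algorithm makes 3 recursive calls at each level.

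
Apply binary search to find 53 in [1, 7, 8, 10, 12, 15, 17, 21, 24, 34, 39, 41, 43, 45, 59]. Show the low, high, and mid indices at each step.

Binary search for 53 in [1, 7, 8, 10, 12, 15, 17, 21, 24, 34, 39, 41, 43, 45, 59]:

lo=0, hi=14, mid=7, arr[mid]=21 -> 21 < 53, search right half
lo=8, hi=14, mid=11, arr[mid]=41 -> 41 < 53, search right half
lo=12, hi=14, mid=13, arr[mid]=45 -> 45 < 53, search right half
lo=14, hi=14, mid=14, arr[mid]=59 -> 59 > 53, search left half
lo=14 > hi=13, target 53 not found

Binary search determines that 53 is not in the array after 4 comparisons. The search space was exhausted without finding the target.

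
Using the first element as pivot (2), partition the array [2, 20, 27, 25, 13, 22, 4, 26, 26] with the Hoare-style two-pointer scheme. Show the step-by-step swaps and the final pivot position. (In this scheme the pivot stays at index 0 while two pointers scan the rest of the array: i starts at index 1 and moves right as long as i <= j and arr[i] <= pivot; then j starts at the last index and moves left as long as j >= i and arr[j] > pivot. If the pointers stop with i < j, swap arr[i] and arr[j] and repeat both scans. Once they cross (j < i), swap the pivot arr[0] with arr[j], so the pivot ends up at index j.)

Hoare-style two-pointer partition with pivot = 2:

Initial array: [2, 20, 27, 25, 13, 22, 4, 26, 26]

Pointers start at i = 1, j = 8.
i ends at 1, j ends at 0: the pointers have crossed (j < i), so scanning stops.

j = 0, so swapping arr[0] with arr[j] leaves the pivot at position 0: [2, 20, 27, 25, 13, 22, 4, 26, 26]
Pivot position: 0

After partitioning with pivot 2, the array becomes [2, 20, 27, 25, 13, 22, 4, 26, 26]. The pivot is placed at index 0. All elements to the left of the pivot are <= 2, and all elements to the right are > 2.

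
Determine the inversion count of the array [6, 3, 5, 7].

Finding inversions in [6, 3, 5, 7]:

(0, 1): arr[0]=6 > arr[1]=3
(0, 2): arr[0]=6 > arr[2]=5

Total inversions: 2

The array has 2 inversion(s): (0,1), (0,2). Each pair (i,j) satisfies i < j and arr[i] > arr[j].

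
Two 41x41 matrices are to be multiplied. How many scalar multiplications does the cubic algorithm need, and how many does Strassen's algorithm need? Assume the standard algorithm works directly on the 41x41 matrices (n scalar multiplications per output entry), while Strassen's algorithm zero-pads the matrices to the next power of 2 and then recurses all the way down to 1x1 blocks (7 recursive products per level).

Matrix multiplication for 41x41 matrices:

Strassen's algorithm requires power-of-2 dimensions. Pad 41x41 to 64x64 (next power of 2).

Standard algorithm: 41^3 = 68921 multiplications
Strassen's algorithm: 7^(log2(64)) = 7^6 = 117649 multiplications
Difference: 68921 - 117649 = -48728 (Strassen uses MORE here due to padding overhead — for small or just-over-power-of-2 n, padding can outweigh the per-level savings)

Standard: 68921 multiplications (41^3). Strassen: 117649 multiplications (7^6, after padding to 64x64). Strassen reduces 8 recursive multiplications to 7 at each level.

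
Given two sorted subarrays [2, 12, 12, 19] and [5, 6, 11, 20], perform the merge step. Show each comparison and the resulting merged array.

Merging process:

Compare 2 vs 5: take 2 from left. Merged: [2]
Compare 12 vs 5: take 5 from right. Merged: [2, 5]
Compare 12 vs 6: take 6 from right. Merged: [2, 5, 6]
Compare 12 vs 11: take 11 from right. Merged: [2, 5, 6, 11]
Compare 12 vs 20: take 12 from left. Merged: [2, 5, 6, 11, 12]
Compare 12 vs 20: take 12 from left. Merged: [2, 5, 6, 11, 12, 12]
Compare 19 vs 20: take 19 from left. Merged: [2, 5, 6, 11, 12, 12, 19]
Append remaining from right: [20]. Merged: [2, 5, 6, 11, 12, 12, 19, 20]

Final merged array: [2, 5, 6, 11, 12, 12, 19, 20]
Total comparisons: 7

The merged array is [2, 5, 6, 11, 12, 12, 19, 20], requiring 7 comparisons. The merge step runs in O(n) time where n is the total number of elements.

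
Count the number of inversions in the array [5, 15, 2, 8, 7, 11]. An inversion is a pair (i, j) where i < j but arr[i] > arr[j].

Finding inversions in [5, 15, 2, 8, 7, 11]:

(0, 2): arr[0]=5 > arr[2]=2
(1, 2): arr[1]=15 > arr[2]=2
(1, 3): arr[1]=15 > arr[3]=8
(1, 4): arr[1]=15 > arr[4]=7
(1, 5): arr[1]=15 > arr[5]=11
(3, 4): arr[3]=8 > arr[4]=7

Total inversions: 6

The array has 6 inversion(s): (0,2), (1,2), (1,3), (1,4), (1,5), (3,4). Each pair (i,j) satisfies i < j and arr[i] > arr[j].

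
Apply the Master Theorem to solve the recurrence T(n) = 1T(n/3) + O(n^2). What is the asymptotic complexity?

Master Theorem for T(n) = 1T(n/3) + O(n^2):

a = 1, b = 3, c = 2
log_b(a) = log_3(1) = 0.0000

Case 3: c = 2 > log_3(1) = 0.0000
T(n) = O(n^2) = O(n^2)

For T(n) = 1T(n/3) + O(n^2): log_3(1) = 0.0000. This is Case 3 of the Master Theorem (c > log_b(a), work dominated by root), giving O(n^2).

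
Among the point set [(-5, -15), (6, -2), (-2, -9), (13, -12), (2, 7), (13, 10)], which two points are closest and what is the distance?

Computing all pairwise distances among 6 points:

d((-5, -15), (6, -2)) = 17.0294
d((-5, -15), (-2, -9)) = 6.7082 <-- minimum
d((-5, -15), (13, -12)) = 18.2483
d((-5, -15), (2, 7)) = 23.0868
d((-5, -15), (13, 10)) = 30.8058
d((6, -2), (-2, -9)) = 10.6301
d((6, -2), (13, -12)) = 12.2066
d((6, -2), (2, 7)) = 9.8489
d((6, -2), (13, 10)) = 13.8924
d((-2, -9), (13, -12)) = 15.2971
d((-2, -9), (2, 7)) = 16.4924
d((-2, -9), (13, 10)) = 24.2074
d((13, -12), (2, 7)) = 21.9545
d((13, -12), (13, 10)) = 22.0
d((2, 7), (13, 10)) = 11.4018

Closest pair: (-5, -15) and (-2, -9) with distance 6.7082

The closest pair is (-5, -15) and (-2, -9) with Euclidean distance 6.7082. For 6 points, brute-force pairwise comparison is shown above. For large n, the divide-and-conquer algorithm (sort by x, recurse on halves, check the dividing strip) achieves O(n log n).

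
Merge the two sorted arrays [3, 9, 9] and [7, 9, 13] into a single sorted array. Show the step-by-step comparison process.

Merging process:

Compare 3 vs 7: take 3 from left. Merged: [3]
Compare 9 vs 7: take 7 from right. Merged: [3, 7]
Compare 9 vs 9: take 9 from left. Merged: [3, 7, 9]
Compare 9 vs 9: take 9 from left. Merged: [3, 7, 9, 9]
Append remaining from right: [9, 13]. Merged: [3, 7, 9, 9, 9, 13]

Final merged array: [3, 7, 9, 9, 9, 13]
Total comparisons: 4

The merged array is [3, 7, 9, 9, 9, 13], requiring 4 comparisons. The merge step runs in O(n) time where n is the total number of elements.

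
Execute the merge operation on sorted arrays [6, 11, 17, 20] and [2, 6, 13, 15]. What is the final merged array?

Merging process:

Compare 6 vs 2: take 2 from right. Merged: [2]
Compare 6 vs 6: take 6 from left. Merged: [2, 6]
Compare 11 vs 6: take 6 from right. Merged: [2, 6, 6]
Compare 11 vs 13: take 11 from left. Merged: [2, 6, 6, 11]
Compare 17 vs 13: take 13 from right. Merged: [2, 6, 6, 11, 13]
Compare 17 vs 15: take 15 from right. Merged: [2, 6, 6, 11, 13, 15]
Append remaining from left: [17, 20]. Merged: [2, 6, 6, 11, 13, 15, 17, 20]

Final merged array: [2, 6, 6, 11, 13, 15, 17, 20]
Total comparisons: 6

The merged array is [2, 6, 6, 11, 13, 15, 17, 20], requiring 6 comparisons. The merge step runs in O(n) time where n is the total number of elements.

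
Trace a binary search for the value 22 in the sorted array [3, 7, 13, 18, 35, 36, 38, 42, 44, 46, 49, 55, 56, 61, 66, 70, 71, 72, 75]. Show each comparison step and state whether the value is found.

Binary search for 22 in [3, 7, 13, 18, 35, 36, 38, 42, 44, 46, 49, 55, 56, 61, 66, 70, 71, 72, 75]:

lo=0, hi=18, mid=9, arr[mid]=46 -> 46 > 22, search left half
lo=0, hi=8, mid=4, arr[mid]=35 -> 35 > 22, search left half
lo=0, hi=3, mid=1, arr[mid]=7 -> 7 < 22, search right half
lo=2, hi=3, mid=2, arr[mid]=13 -> 13 < 22, search right half
lo=3, hi=3, mid=3, arr[mid]=18 -> 18 < 22, search right half
lo=4 > hi=3, target 22 not found

Binary search determines that 22 is not in the array after 5 comparisons. The search space was exhausted without finding the target.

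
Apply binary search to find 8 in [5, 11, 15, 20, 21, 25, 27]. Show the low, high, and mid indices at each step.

Binary search for 8 in [5, 11, 15, 20, 21, 25, 27]:

lo=0, hi=6, mid=3, arr[mid]=20 -> 20 > 8, search left half
lo=0, hi=2, mid=1, arr[mid]=11 -> 11 > 8, search left half
lo=0, hi=0, mid=0, arr[mid]=5 -> 5 < 8, search right half
lo=1 > hi=0, target 8 not found

Binary search determines that 8 is not in the array after 3 comparisons. The search space was exhausted without finding the target.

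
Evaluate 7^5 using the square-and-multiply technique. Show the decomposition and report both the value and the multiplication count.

Computing 7^5 by squaring (build up from 7^1; each line after the first costs one multiplication):

7^1 = 7
7^2 = (7^1)^2 = 7^2 = 49
7^4 = (7^2)^2 = 49^2 = 2401
7^5 = 7 * 7^4 = 7 * 2401 = 16807

Result: 16807
Multiplications needed: 3 (3 lines after 7^1)

7^5 = 16807. Using exponentiation by squaring, this requires 3 multiplications. The key idea: if the exponent is even, square the half-power; if odd, multiply by the base once.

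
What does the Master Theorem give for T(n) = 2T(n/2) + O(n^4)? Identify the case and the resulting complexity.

Master Theorem for T(n) = 2T(n/2) + O(n^4):

a = 2, b = 2, c = 4
log_b(a) = log_2(2) = 1.0000

Case 3: c = 4 > log_2(2) = 1.0000
T(n) = O(n^4) = O(n^4)

For T(n) = 2T(n/2) + O(n^4): log_2(2) = 1.0000. This is Case 3 of the Master Theorem (c > log_b(a), work dominated by root), giving O(n^4).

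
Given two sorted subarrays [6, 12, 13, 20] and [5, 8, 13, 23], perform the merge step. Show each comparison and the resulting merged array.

Merging process:

Compare 6 vs 5: take 5 from right. Merged: [5]
Compare 6 vs 8: take 6 from left. Merged: [5, 6]
Compare 12 vs 8: take 8 from right. Merged: [5, 6, 8]
Compare 12 vs 13: take 12 from left. Merged: [5, 6, 8, 12]
Compare 13 vs 13: take 13 from left. Merged: [5, 6, 8, 12, 13]
Compare 20 vs 13: take 13 from right. Merged: [5, 6, 8, 12, 13, 13]
Compare 20 vs 23: take 20 from left. Merged: [5, 6, 8, 12, 13, 13, 20]
Append remaining from right: [23]. Merged: [5, 6, 8, 12, 13, 13, 20, 23]

Final merged array: [5, 6, 8, 12, 13, 13, 20, 23]
Total comparisons: 7

The merged array is [5, 6, 8, 12, 13, 13, 20, 23], requiring 7 comparisons. The merge step runs in O(n) time where n is the total number of elements.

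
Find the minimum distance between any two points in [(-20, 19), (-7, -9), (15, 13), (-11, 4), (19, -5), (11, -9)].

Computing all pairwise distances among 6 points:

d((-20, 19), (-7, -9)) = 30.8707
d((-20, 19), (15, 13)) = 35.5106
d((-20, 19), (-11, 4)) = 17.4929
d((-20, 19), (19, -5)) = 45.793
d((-20, 19), (11, -9)) = 41.7732
d((-7, -9), (15, 13)) = 31.1127
d((-7, -9), (-11, 4)) = 13.6015
d((-7, -9), (19, -5)) = 26.3059
d((-7, -9), (11, -9)) = 18.0
d((15, 13), (-11, 4)) = 27.5136
d((15, 13), (19, -5)) = 18.4391
d((15, 13), (11, -9)) = 22.3607
d((-11, 4), (19, -5)) = 31.3209
d((-11, 4), (11, -9)) = 25.5539
d((19, -5), (11, -9)) = 8.9443 <-- minimum

Closest pair: (19, -5) and (11, -9) with distance 8.9443

The closest pair is (19, -5) and (11, -9) with Euclidean distance 8.9443. For 6 points, brute-force pairwise comparison is shown above. For large n, the divide-and-conquer algorithm (sort by x, recurse on halves, check the dividing strip) achieves O(n log n).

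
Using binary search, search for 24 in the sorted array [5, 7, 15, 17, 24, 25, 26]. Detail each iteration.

Binary search for 24 in [5, 7, 15, 17, 24, 25, 26]:

lo=0, hi=6, mid=3, arr[mid]=17 -> 17 < 24, search right half
lo=4, hi=6, mid=5, arr[mid]=25 -> 25 > 24, search left half
lo=4, hi=4, mid=4, arr[mid]=24 -> Found target at index 4!

Binary search finds 24 at index 4 after 3 comparisons. The search repeatedly halves the search space by comparing with the middle element.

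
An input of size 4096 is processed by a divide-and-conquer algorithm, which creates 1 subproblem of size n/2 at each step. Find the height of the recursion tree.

For divide and conquer with division factor 2:

Problem sizes at each level:
Level 0: 4096
Level 1: 2048
Level 2: 1024
Level 3: 512
Level 4: 256
Level 5: 128
Level 6: 64
Level 7: 32
Level 8: 16
Level 9: 8
Level 10: 4
Level 11: 2
Level 12: 1

The root is level 0 and the size-1 base case is level 12 (the tree spans levels 0 through 12, i.e. 13 levels counting the root), so the depth is the number of divisions: log_2(4096) = 12

The recursion tree depth is log_2(4096) = 12. At each level, the problem size is divided by 2, so it takes 12 divisions to reduce to a base case of size 1. The algorithm makes 1 recursive call at each level.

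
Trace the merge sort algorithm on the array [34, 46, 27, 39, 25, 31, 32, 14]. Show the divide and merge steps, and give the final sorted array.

Merge sort trace:

Split: [34, 46, 27, 39, 25, 31, 32, 14] -> [34, 46, 27, 39] and [25, 31, 32, 14]
  Split: [34, 46, 27, 39] -> [34, 46] and [27, 39]
    Split: [34, 46] -> [34] and [46]
    Merge: [34] + [46] -> [34, 46]
    Split: [27, 39] -> [27] and [39]
    Merge: [27] + [39] -> [27, 39]
  Merge: [34, 46] + [27, 39] -> [27, 34, 39, 46]
  Split: [25, 31, 32, 14] -> [25, 31] and [32, 14]
    Split: [25, 31] -> [25] and [31]
    Merge: [25] + [31] -> [25, 31]
    Split: [32, 14] -> [32] and [14]
    Merge: [32] + [14] -> [14, 32]
  Merge: [25, 31] + [14, 32] -> [14, 25, 31, 32]
Merge: [27, 34, 39, 46] + [14, 25, 31, 32] -> [14, 25, 27, 31, 32, 34, 39, 46]

Final sorted array: [14, 25, 27, 31, 32, 34, 39, 46]

The merge sort proceeds by recursively splitting the array and merging sorted halves.
After all merges, the sorted array is [14, 25, 27, 31, 32, 34, 39, 46].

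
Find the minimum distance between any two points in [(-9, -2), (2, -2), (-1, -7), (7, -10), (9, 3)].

Computing all pairwise distances among 5 points:

d((-9, -2), (2, -2)) = 11.0
d((-9, -2), (-1, -7)) = 9.434
d((-9, -2), (7, -10)) = 17.8885
d((-9, -2), (9, 3)) = 18.6815
d((2, -2), (-1, -7)) = 5.831 <-- minimum
d((2, -2), (7, -10)) = 9.434
d((2, -2), (9, 3)) = 8.6023
d((-1, -7), (7, -10)) = 8.544
d((-1, -7), (9, 3)) = 14.1421
d((7, -10), (9, 3)) = 13.1529

Closest pair: (2, -2) and (-1, -7) with distance 5.831

The closest pair is (2, -2) and (-1, -7) with Euclidean distance 5.831. For 5 points, brute-force pairwise comparison is shown above. For large n, the divide-and-conquer algorithm (sort by x, recurse on halves, check the dividing strip) achieves O(n log n).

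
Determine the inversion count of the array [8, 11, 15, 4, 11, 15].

Finding inversions in [8, 11, 15, 4, 11, 15]:

(0, 3): arr[0]=8 > arr[3]=4
(1, 3): arr[1]=11 > arr[3]=4
(2, 3): arr[2]=15 > arr[3]=4
(2, 4): arr[2]=15 > arr[4]=11

Total inversions: 4

The array has 4 inversion(s): (0,3), (1,3), (2,3), (2,4). Each pair (i,j) satisfies i < j and arr[i] > arr[j].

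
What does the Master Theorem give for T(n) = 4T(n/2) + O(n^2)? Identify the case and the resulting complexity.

Master Theorem for T(n) = 4T(n/2) + O(n^2):

a = 4, b = 2, c = 2
log_b(a) = log_2(4) = 2.0000

Case 2: c = 2 = log_2(4) = 2.0000
T(n) = O(n^2 log n) = O(n^2 log n)

For T(n) = 4T(n/2) + O(n^2): log_2(4) = 2.0000. This is Case 2 of the Master Theorem (c = log_b(a), equal work at all levels), giving O(n^2 log n).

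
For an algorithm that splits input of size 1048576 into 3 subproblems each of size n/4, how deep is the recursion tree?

For divide and conquer with division factor 4:

Problem sizes at each level:
Level 0: 1048576
Level 1: 262144
Level 2: 65536
Level 3: 16384
Level 4: 4096
Level 5: 1024
Level 6: 256
Level 7: 64
Level 8: 16
Level 9: 4
Level 10: 1

The root is level 0 and the size-1 base case is level 10 (the tree spans levels 0 through 10, i.e. 11 levels counting the root), so the depth is the number of divisions: log_4(1048576) = 10

The recursion tree depth is log_4(1048576) = 10. At each level, the problem size is divided by 4, so it takes 10 divisions to reduce to a base case of size 1. The algorithm makes 3 recursive calls at each level.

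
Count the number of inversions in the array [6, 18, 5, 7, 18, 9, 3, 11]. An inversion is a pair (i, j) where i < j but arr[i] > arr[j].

Finding inversions in [6, 18, 5, 7, 18, 9, 3, 11]:

(0, 2): arr[0]=6 > arr[2]=5
(0, 6): arr[0]=6 > arr[6]=3
(1, 2): arr[1]=18 > arr[2]=5
(1, 3): arr[1]=18 > arr[3]=7
(1, 5): arr[1]=18 > arr[5]=9
(1, 6): arr[1]=18 > arr[6]=3
(1, 7): arr[1]=18 > arr[7]=11
(2, 6): arr[2]=5 > arr[6]=3
(3, 6): arr[3]=7 > arr[6]=3
(4, 5): arr[4]=18 > arr[5]=9
(4, 6): arr[4]=18 > arr[6]=3
(4, 7): arr[4]=18 > arr[7]=11
(5, 6): arr[5]=9 > arr[6]=3

Total inversions: 13

The array has 13 inversion(s): (0,2), (0,6), (1,2), (1,3), (1,5), (1,6), (1,7), (2,6), (3,6), (4,5), (4,6), (4,7), (5,6). Each pair (i,j) satisfies i < j and arr[i] > arr[j].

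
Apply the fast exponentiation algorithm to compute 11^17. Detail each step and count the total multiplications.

Computing 11^17 by squaring (build up from 11^1; each line after the first costs one multiplication):

11^1 = 11
11^2 = (11^1)^2 = 11^2 = 121
11^4 = (11^2)^2 = 121^2 = 14641
11^8 = (11^4)^2 = 14641^2 = 214358881
11^16 = (11^8)^2 = 214358881^2 = 45949729863572161
11^17 = 11 * 11^16 = 11 * 45949729863572161 = 505447028499293771

Result: 505447028499293771
Multiplications needed: 5 (5 lines after 11^1)

11^17 = 505447028499293771. Using exponentiation by squaring, this requires 5 multiplications. The key idea: if the exponent is even, square the half-power; if odd, multiply by the base once.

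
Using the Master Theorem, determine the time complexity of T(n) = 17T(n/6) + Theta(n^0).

Master Theorem for T(n) = 17T(n/6) + O(n^0):

a = 17, b = 6, c = 0
log_b(a) = log_6(17) = 1.5812

Case 1: c = 0 < log_6(17) = 1.5812
T(n) = O(n^(log_6 17))

For T(n) = 17T(n/6) + O(n^0): log_6(17) = 1.5812. This is Case 1 of the Master Theorem (c < log_b(a), work dominated by leaves), giving O(n^(log_6 17)).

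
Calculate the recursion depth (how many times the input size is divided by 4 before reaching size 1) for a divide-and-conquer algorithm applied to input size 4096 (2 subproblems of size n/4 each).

For divide and conquer with division factor 4:

Problem sizes at each level:
Level 0: 4096
Level 1: 1024
Level 2: 256
Level 3: 64
Level 4: 16
Level 5: 4
Level 6: 1

The root is level 0 and the size-1 base case is level 6 (the tree spans levels 0 through 6, i.e. 7 levels counting the root), so the depth is the number of divisions: log_4(4096) = 6

The recursion tree depth is log_4(4096) = 6. At each level, the problem size is divided by 4, so it takes 6 divisions to reduce to a base case of size 1. The algorithm makes 2 recursive calls at each level.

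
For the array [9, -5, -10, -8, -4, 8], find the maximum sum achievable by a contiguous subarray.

Using Kadane's algorithm on [9, -5, -10, -8, -4, 8]:

Scanning through the array:
Position 1 (value -5): max_ending_here = 4, max_so_far = 9
Position 2 (value -10): max_ending_here = -6, max_so_far = 9
Position 3 (value -8): max_ending_here = -8, max_so_far = 9
Position 4 (value -4): max_ending_here = -4, max_so_far = 9
Position 5 (value 8): max_ending_here = 8, max_so_far = 9

Maximum subarray: [9]
Maximum sum: 9

The maximum subarray is [9] with sum 9. This subarray runs from index 0 to index 0.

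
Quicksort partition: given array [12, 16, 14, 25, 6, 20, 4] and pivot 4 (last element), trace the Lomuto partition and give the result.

Lomuto partition with pivot = 4:

Initial array: [12, 16, 14, 25, 6, 20, 4]

arr[0]=12 > 4: no swap
arr[1]=16 > 4: no swap
arr[2]=14 > 4: no swap
arr[3]=25 > 4: no swap
arr[4]=6 > 4: no swap
arr[5]=20 > 4: no swap

Place pivot at position 0: [4, 16, 14, 25, 6, 20, 12]
Pivot position: 0

After partitioning with pivot 4, the array becomes [4, 16, 14, 25, 6, 20, 12]. The pivot is placed at index 0. All elements to the left of the pivot are <= 4, and all elements to the right are > 4.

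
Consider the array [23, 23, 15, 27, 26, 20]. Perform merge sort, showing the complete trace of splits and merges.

Merge sort trace:

Split: [23, 23, 15, 27, 26, 20] -> [23, 23, 15] and [27, 26, 20]
  Split: [23, 23, 15] -> [23] and [23, 15]
    Split: [23, 15] -> [23] and [15]
    Merge: [23] + [15] -> [15, 23]
  Merge: [23] + [15, 23] -> [15, 23, 23]
  Split: [27, 26, 20] -> [27] and [26, 20]
    Split: [26, 20] -> [26] and [20]
    Merge: [26] + [20] -> [20, 26]
  Merge: [27] + [20, 26] -> [20, 26, 27]
Merge: [15, 23, 23] + [20, 26, 27] -> [15, 20, 23, 23, 26, 27]

Final sorted array: [15, 20, 23, 23, 26, 27]

The merge sort proceeds by recursively splitting the array and merging sorted halves.
After all merges, the sorted array is [15, 20, 23, 23, 26, 27].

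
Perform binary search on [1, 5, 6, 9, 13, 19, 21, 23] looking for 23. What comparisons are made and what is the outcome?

Binary search for 23 in [1, 5, 6, 9, 13, 19, 21, 23]:

lo=0, hi=7, mid=3, arr[mid]=9 -> 9 < 23, search right half
lo=4, hi=7, mid=5, arr[mid]=19 -> 19 < 23, search right half
lo=6, hi=7, mid=6, arr[mid]=21 -> 21 < 23, search right half
lo=7, hi=7, mid=7, arr[mid]=23 -> Found target at index 7!

Binary search finds 23 at index 7 after 4 comparisons. The search repeatedly halves the search space by comparing with the middle element.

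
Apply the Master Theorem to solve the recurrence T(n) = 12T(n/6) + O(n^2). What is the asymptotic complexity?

Master Theorem for T(n) = 12T(n/6) + O(n^2):

a = 12, b = 6, c = 2
log_b(a) = log_6(12) = 1.3869

Case 3: c = 2 > log_6(12) = 1.3869
T(n) = O(n^2) = O(n^2)

For T(n) = 12T(n/6) + O(n^2): log_6(12) = 1.3869. This is Case 3 of the Master Theorem (c > log_b(a), work dominated by root), giving O(n^2).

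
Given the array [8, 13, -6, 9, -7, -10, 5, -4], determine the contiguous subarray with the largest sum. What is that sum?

Using Kadane's algorithm on [8, 13, -6, 9, -7, -10, 5, -4]:

Scanning through the array:
Position 1 (value 13): max_ending_here = 21, max_so_far = 21
Position 2 (value -6): max_ending_here = 15, max_so_far = 21
Position 3 (value 9): max_ending_here = 24, max_so_far = 24
Position 4 (value -7): max_ending_here = 17, max_so_far = 24
Position 5 (value -10): max_ending_here = 7, max_so_far = 24
Position 6 (value 5): max_ending_here = 12, max_so_far = 24
Position 7 (value -4): max_ending_here = 8, max_so_far = 24

Maximum subarray: [8, 13, -6, 9]
Maximum sum: 24

The maximum subarray is [8, 13, -6, 9] with sum 24. This subarray runs from index 0 to index 3.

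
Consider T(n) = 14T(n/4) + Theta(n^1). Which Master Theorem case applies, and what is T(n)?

Master Theorem for T(n) = 14T(n/4) + O(n^1):

a = 14, b = 4, c = 1
log_b(a) = log_4(14) = 1.9037

Case 1: c = 1 < log_4(14) = 1.9037
T(n) = O(n^(log_4 14))

For T(n) = 14T(n/4) + O(n^1): log_4(14) = 1.9037. This is Case 1 of the Master Theorem (c < log_b(a), work dominated by leaves), giving O(n^(log_4 14)).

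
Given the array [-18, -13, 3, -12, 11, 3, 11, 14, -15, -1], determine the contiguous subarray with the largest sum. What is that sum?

Using Kadane's algorithm on [-18, -13, 3, -12, 11, 3, 11, 14, -15, -1]:

Scanning through the array:
Position 1 (value -13): max_ending_here = -13, max_so_far = -13
Position 2 (value 3): max_ending_here = 3, max_so_far = 3
Position 3 (value -12): max_ending_here = -9, max_so_far = 3
Position 4 (value 11): max_ending_here = 11, max_so_far = 11
Position 5 (value 3): max_ending_here = 14, max_so_far = 14
Position 6 (value 11): max_ending_here = 25, max_so_far = 25
Position 7 (value 14): max_ending_here = 39, max_so_far = 39
Position 8 (value -15): max_ending_here = 24, max_so_far = 39
Position 9 (value -1): max_ending_here = 23, max_so_far = 39

Maximum subarray: [11, 3, 11, 14]
Maximum sum: 39

The maximum subarray is [11, 3, 11, 14] with sum 39. This subarray runs from index 4 to index 7.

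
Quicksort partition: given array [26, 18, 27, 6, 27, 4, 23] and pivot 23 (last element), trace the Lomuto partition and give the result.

Lomuto partition with pivot = 23:

Initial array: [26, 18, 27, 6, 27, 4, 23]

arr[0]=26 > 23: no swap
arr[1]=18 <= 23: swap with position 0, array becomes [18, 26, 27, 6, 27, 4, 23]
arr[2]=27 > 23: no swap
arr[3]=6 <= 23: swap with position 1, array becomes [18, 6, 27, 26, 27, 4, 23]
arr[4]=27 > 23: no swap
arr[5]=4 <= 23: swap with position 2, array becomes [18, 6, 4, 26, 27, 27, 23]

Place pivot at position 3: [18, 6, 4, 23, 27, 27, 26]
Pivot position: 3

After partitioning with pivot 23, the array becomes [18, 6, 4, 23, 27, 27, 26]. The pivot is placed at index 3. All elements to the left of the pivot are <= 23, and all elements to the right are > 23.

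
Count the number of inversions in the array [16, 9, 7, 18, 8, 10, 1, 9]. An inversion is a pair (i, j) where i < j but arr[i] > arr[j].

Finding inversions in [16, 9, 7, 18, 8, 10, 1, 9]:

(0, 1): arr[0]=16 > arr[1]=9
(0, 2): arr[0]=16 > arr[2]=7
(0, 4): arr[0]=16 > arr[4]=8
(0, 5): arr[0]=16 > arr[5]=10
(0, 6): arr[0]=16 > arr[6]=1
(0, 7): arr[0]=16 > arr[7]=9
(1, 2): arr[1]=9 > arr[2]=7
(1, 4): arr[1]=9 > arr[4]=8
(1, 6): arr[1]=9 > arr[6]=1
(2, 6): arr[2]=7 > arr[6]=1
(3, 4): arr[3]=18 > arr[4]=8
(3, 5): arr[3]=18 > arr[5]=10
(3, 6): arr[3]=18 > arr[6]=1
(3, 7): arr[3]=18 > arr[7]=9
(4, 6): arr[4]=8 > arr[6]=1
(5, 6): arr[5]=10 > arr[6]=1
(5, 7): arr[5]=10 > arr[7]=9

Total inversions: 17

The array has 17 inversion(s): (0,1), (0,2), (0,4), (0,5), (0,6), (0,7), (1,2), (1,4), (1,6), (2,6), (3,4), (3,5), (3,6), (3,7), (4,6), (5,6), (5,7). Each pair (i,j) satisfies i < j and arr[i] > arr[j].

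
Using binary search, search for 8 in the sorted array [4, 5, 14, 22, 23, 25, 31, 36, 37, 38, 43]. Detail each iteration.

Binary search for 8 in [4, 5, 14, 22, 23, 25, 31, 36, 37, 38, 43]:

lo=0, hi=10, mid=5, arr[mid]=25 -> 25 > 8, search left half
lo=0, hi=4, mid=2, arr[mid]=14 -> 14 > 8, search left half
lo=0, hi=1, mid=0, arr[mid]=4 -> 4 < 8, search right half
lo=1, hi=1, mid=1, arr[mid]=5 -> 5 < 8, search right half
lo=2 > hi=1, target 8 not found

Binary search determines that 8 is not in the array after 4 comparisons. The search space was exhausted without finding the target.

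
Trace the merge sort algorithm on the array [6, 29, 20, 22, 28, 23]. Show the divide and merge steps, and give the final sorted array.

Merge sort trace:

Split: [6, 29, 20, 22, 28, 23] -> [6, 29, 20] and [22, 28, 23]
  Split: [6, 29, 20] -> [6] and [29, 20]
    Split: [29, 20] -> [29] and [20]
    Merge: [29] + [20] -> [20, 29]
  Merge: [6] + [20, 29] -> [6, 20, 29]
  Split: [22, 28, 23] -> [22] and [28, 23]
    Split: [28, 23] -> [28] and [23]
    Merge: [28] + [23] -> [23, 28]
  Merge: [22] + [23, 28] -> [22, 23, 28]
Merge: [6, 20, 29] + [22, 23, 28] -> [6, 20, 22, 23, 28, 29]

Final sorted array: [6, 20, 22, 23, 28, 29]

The merge sort proceeds by recursively splitting the array and merging sorted halves.
After all merges, the sorted array is [6, 20, 22, 23, 28, 29].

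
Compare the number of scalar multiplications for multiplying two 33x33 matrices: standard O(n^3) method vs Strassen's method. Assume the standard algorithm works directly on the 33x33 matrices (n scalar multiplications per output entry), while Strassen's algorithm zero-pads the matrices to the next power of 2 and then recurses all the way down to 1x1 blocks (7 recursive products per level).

Matrix multiplication for 33x33 matrices:

Strassen's algorithm requires power-of-2 dimensions. Pad 33x33 to 64x64 (next power of 2).

Standard algorithm: 33^3 = 35937 multiplications
Strassen's algorithm: 7^(log2(64)) = 7^6 = 117649 multiplications
Difference: 35937 - 117649 = -81712 (Strassen uses MORE here due to padding overhead — for small or just-over-power-of-2 n, padding can outweigh the per-level savings)

Standard: 35937 multiplications (33^3). Strassen: 117649 multiplications (7^6, after padding to 64x64). Strassen reduces 8 recursive multiplications to 7 at each level.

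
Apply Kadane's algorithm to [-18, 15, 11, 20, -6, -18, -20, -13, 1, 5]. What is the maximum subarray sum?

Using Kadane's algorithm on [-18, 15, 11, 20, -6, -18, -20, -13, 1, 5]:

Scanning through the array:
Position 1 (value 15): max_ending_here = 15, max_so_far = 15
Position 2 (value 11): max_ending_here = 26, max_so_far = 26
Position 3 (value 20): max_ending_here = 46, max_so_far = 46
Position 4 (value -6): max_ending_here = 40, max_so_far = 46
Position 5 (value -18): max_ending_here = 22, max_so_far = 46
Position 6 (value -20): max_ending_here = 2, max_so_far = 46
Position 7 (value -13): max_ending_here = -11, max_so_far = 46
Position 8 (value 1): max_ending_here = 1, max_so_far = 46
Position 9 (value 5): max_ending_here = 6, max_so_far = 46

Maximum subarray: [15, 11, 20]
Maximum sum: 46

The maximum subarray is [15, 11, 20] with sum 46. This subarray runs from index 1 to index 3.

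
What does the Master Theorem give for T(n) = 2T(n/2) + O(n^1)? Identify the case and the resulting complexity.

Master Theorem for T(n) = 2T(n/2) + O(n^1):

a = 2, b = 2, c = 1
log_b(a) = log_2(2) = 1.0000

Case 2: c = 1 = log_2(2) = 1.0000
T(n) = O(n^1 log n) = O(n log n)

For T(n) = 2T(n/2) + O(n^1): log_2(2) = 1.0000. This is Case 2 of the Master Theorem (c = log_b(a), equal work at all levels), giving O(n log n).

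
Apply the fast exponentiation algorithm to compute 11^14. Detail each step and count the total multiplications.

Computing 11^14 by squaring (build up from 11^1; each line after the first costs one multiplication):

11^1 = 11
11^2 = (11^1)^2 = 11^2 = 121
11^3 = 11 * 11^2 = 11 * 121 = 1331
11^6 = (11^3)^2 = 1331^2 = 1771561
11^7 = 11 * 11^6 = 11 * 1771561 = 19487171
11^14 = (11^7)^2 = 19487171^2 = 379749833583241

Result: 379749833583241
Multiplications needed: 5 (5 lines after 11^1)

11^14 = 379749833583241. Using exponentiation by squaring, this requires 5 multiplications. The key idea: if the exponent is even, square the half-power; if odd, multiply by the base once.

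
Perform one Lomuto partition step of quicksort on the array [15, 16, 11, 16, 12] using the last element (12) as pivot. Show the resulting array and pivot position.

Lomuto partition with pivot = 12:

Initial array: [15, 16, 11, 16, 12]

arr[0]=15 > 12: no swap
arr[1]=16 > 12: no swap
arr[2]=11 <= 12: swap with position 0, array becomes [11, 16, 15, 16, 12]
arr[3]=16 > 12: no swap

Place pivot at position 1: [11, 12, 15, 16, 16]
Pivot position: 1

After partitioning with pivot 12, the array becomes [11, 12, 15, 16, 16]. The pivot is placed at index 1. All elements to the left of the pivot are <= 12, and all elements to the right are > 12.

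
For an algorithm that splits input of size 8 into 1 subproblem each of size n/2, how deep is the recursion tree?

For divide and conquer with division factor 2:

Problem sizes at each level:
Level 0: 8
Level 1: 4
Level 2: 2
Level 3: 1

The root is level 0 and the size-1 base case is level 3 (the tree spans levels 0 through 3, i.e. 4 levels counting the root), so the depth is the number of divisions: log_2(8) = 3

The recursion tree depth is log_2(8) = 3. At each level, the problem size is divided by 2, so it takes 3 divisions to reduce to a base case of size 1. The algorithm makes 1 recursive call at each level.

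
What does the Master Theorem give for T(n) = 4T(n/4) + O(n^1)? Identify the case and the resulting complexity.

Master Theorem for T(n) = 4T(n/4) + O(n^1):

a = 4, b = 4, c = 1
log_b(a) = log_4(4) = 1.0000

Case 2: c = 1 = log_4(4) = 1.0000
T(n) = O(n^1 log n) = O(n log n)

For T(n) = 4T(n/4) + O(n^1): log_4(4) = 1.0000. This is Case 2 of the Master Theorem (c = log_b(a), equal work at all levels), giving O(n log n).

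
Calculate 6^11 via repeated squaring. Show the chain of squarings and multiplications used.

Computing 6^11 by squaring (build up from 6^1; each line after the first costs one multiplication):

6^1 = 6
6^2 = (6^1)^2 = 6^2 = 36
6^4 = (6^2)^2 = 36^2 = 1296
6^5 = 6 * 6^4 = 6 * 1296 = 7776
6^10 = (6^5)^2 = 7776^2 = 60466176
6^11 = 6 * 6^10 = 6 * 60466176 = 362797056

Result: 362797056
Multiplications needed: 5 (5 lines after 6^1)

6^11 = 362797056. Using exponentiation by squaring, this requires 5 multiplications. The key idea: if the exponent is even, square the half-power; if odd, multiply by the base once.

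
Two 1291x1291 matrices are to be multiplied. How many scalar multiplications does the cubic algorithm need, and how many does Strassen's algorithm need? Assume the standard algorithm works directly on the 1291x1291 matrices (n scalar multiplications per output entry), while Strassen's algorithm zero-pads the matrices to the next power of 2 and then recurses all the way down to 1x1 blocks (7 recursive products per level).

Matrix multiplication for 1291x1291 matrices:

Strassen's algorithm requires power-of-2 dimensions. Pad 1291x1291 to 2048x2048 (next power of 2).

Standard algorithm: 1291^3 = 2151685171 multiplications
Strassen's algorithm: 7^(log2(2048)) = 7^11 = 1977326743 multiplications
Savings: 2151685171 - 1977326743 = 174358428 multiplications

Standard: 2151685171 multiplications (1291^3). Strassen: 1977326743 multiplications (7^11, after padding to 2048x2048). Strassen reduces 8 recursive multiplications to 7 at each level.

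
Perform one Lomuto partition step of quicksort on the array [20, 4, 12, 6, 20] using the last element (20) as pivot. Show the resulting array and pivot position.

Lomuto partition with pivot = 20:

Initial array: [20, 4, 12, 6, 20]

arr[0]=20 <= 20: swap with position 0, array becomes [20, 4, 12, 6, 20]
arr[1]=4 <= 20: swap with position 1, array becomes [20, 4, 12, 6, 20]
arr[2]=12 <= 20: swap with position 2, array becomes [20, 4, 12, 6, 20]
arr[3]=6 <= 20: swap with position 3, array becomes [20, 4, 12, 6, 20]

Place pivot at position 4: [20, 4, 12, 6, 20]
Pivot position: 4

After partitioning with pivot 20, the array becomes [20, 4, 12, 6, 20]. The pivot is placed at index 4. All elements to the left of the pivot are <= 20, and all elements to the right are > 20.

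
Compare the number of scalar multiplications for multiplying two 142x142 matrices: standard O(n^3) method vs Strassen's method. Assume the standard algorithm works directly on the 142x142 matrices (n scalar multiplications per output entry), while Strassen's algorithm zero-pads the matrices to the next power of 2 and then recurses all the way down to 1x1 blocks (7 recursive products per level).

Matrix multiplication for 142x142 matrices:

Strassen's algorithm requires power-of-2 dimensions. Pad 142x142 to 256x256 (next power of 2).

Standard algorithm: 142^3 = 2863288 multiplications
Strassen's algorithm: 7^(log2(256)) = 7^8 = 5764801 multiplications
Difference: 2863288 - 5764801 = -2901513 (Strassen uses MORE here due to padding overhead — for small or just-over-power-of-2 n, padding can outweigh the per-level savings)

Standard: 2863288 multiplications (142^3). Strassen: 5764801 multiplications (7^8, after padding to 256x256). Strassen reduces 8 recursive multiplications to 7 at each level.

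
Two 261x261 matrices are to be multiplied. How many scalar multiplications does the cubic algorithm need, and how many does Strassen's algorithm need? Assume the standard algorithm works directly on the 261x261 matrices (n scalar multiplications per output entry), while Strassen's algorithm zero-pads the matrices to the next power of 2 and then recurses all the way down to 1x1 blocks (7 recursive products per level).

Matrix multiplication for 261x261 matrices:

Strassen's algorithm requires power-of-2 dimensions. Pad 261x261 to 512x512 (next power of 2).

Standard algorithm: 261^3 = 17779581 multiplications
Strassen's algorithm: 7^(log2(512)) = 7^9 = 40353607 multiplications
Difference: 17779581 - 40353607 = -22574026 (Strassen uses MORE here due to padding overhead — for small or just-over-power-of-2 n, padding can outweigh the per-level savings)

Standard: 17779581 multiplications (261^3). Strassen: 40353607 multiplications (7^9, after padding to 512x512). Strassen reduces 8 recursive multiplications to 7 at each level.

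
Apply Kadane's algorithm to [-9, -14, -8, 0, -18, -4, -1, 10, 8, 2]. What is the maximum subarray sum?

Using Kadane's algorithm on [-9, -14, -8, 0, -18, -4, -1, 10, 8, 2]:

Scanning through the array:
Position 1 (value -14): max_ending_here = -14, max_so_far = -9
Position 2 (value -8): max_ending_here = -8, max_so_far = -8
Position 3 (value 0): max_ending_here = 0, max_so_far = 0
Position 4 (value -18): max_ending_here = -18, max_so_far = 0
Position 5 (value -4): max_ending_here = -4, max_so_far = 0
Position 6 (value -1): max_ending_here = -1, max_so_far = 0
Position 7 (value 10): max_ending_here = 10, max_so_far = 10
Position 8 (value 8): max_ending_here = 18, max_so_far = 18
Position 9 (value 2): max_ending_here = 20, max_so_far = 20

Maximum subarray: [10, 8, 2]
Maximum sum: 20

The maximum subarray is [10, 8, 2] with sum 20. This subarray runs from index 7 to index 9.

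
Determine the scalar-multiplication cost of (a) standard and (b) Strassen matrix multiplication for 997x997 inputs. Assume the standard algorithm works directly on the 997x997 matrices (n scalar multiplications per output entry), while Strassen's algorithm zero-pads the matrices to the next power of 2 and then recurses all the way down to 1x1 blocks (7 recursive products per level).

Matrix multiplication for 997x997 matrices:

Strassen's algorithm requires power-of-2 dimensions. Pad 997x997 to 1024x1024 (next power of 2).

Standard algorithm: 997^3 = 991026973 multiplications
Strassen's algorithm: 7^(log2(1024)) = 7^10 = 282475249 multiplications
Savings: 991026973 - 282475249 = 708551724 multiplications

Standard: 991026973 multiplications (997^3). Strassen: 282475249 multiplications (7^10, after padding to 1024x1024). Strassen reduces 8 recursive multiplications to 7 at each level.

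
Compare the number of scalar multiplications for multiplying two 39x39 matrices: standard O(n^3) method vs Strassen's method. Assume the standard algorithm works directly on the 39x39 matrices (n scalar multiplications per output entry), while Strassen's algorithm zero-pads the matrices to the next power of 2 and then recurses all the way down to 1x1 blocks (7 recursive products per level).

Matrix multiplication for 39x39 matrices:

Strassen's algorithm requires power-of-2 dimensions. Pad 39x39 to 64x64 (next power of 2).

Standard algorithm: 39^3 = 59319 multiplications
Strassen's algorithm: 7^(log2(64)) = 7^6 = 117649 multiplications
Difference: 59319 - 117649 = -58330 (Strassen uses MORE here due to padding overhead — for small or just-over-power-of-2 n, padding can outweigh the per-level savings)

Standard: 59319 multiplications (39^3). Strassen: 117649 multiplications (7^6, after padding to 64x64). Strassen reduces 8 recursive multiplications to 7 at each level.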